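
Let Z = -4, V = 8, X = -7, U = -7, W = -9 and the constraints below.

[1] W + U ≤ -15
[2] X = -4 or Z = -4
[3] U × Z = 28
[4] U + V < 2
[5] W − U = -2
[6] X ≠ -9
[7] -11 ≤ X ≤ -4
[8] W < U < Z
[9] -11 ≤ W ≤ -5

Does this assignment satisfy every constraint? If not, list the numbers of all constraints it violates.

No violations.

[1] W + U = -9 + (-7) = -16; -16 ≤ -15 — holds.
[2] X = -7 ≠ -4, but Z = -4 = -4 (second disjunct) — holds.
[3] U × Z = -7 × (-4) = 28 — holds.
[4] U + V = -7 + 8 = 1; 1 < 2 — holds.
[5] W − U = -9 − (-7) = -2 — holds.
[6] X = -7, and -7 ≠ -9 — holds.
[7] X = -7 lies in [-11, -4] — holds.
[8] values -9 < -7 < -4 — holds.
[9] W = -9 lies in [-11, -5] — holds.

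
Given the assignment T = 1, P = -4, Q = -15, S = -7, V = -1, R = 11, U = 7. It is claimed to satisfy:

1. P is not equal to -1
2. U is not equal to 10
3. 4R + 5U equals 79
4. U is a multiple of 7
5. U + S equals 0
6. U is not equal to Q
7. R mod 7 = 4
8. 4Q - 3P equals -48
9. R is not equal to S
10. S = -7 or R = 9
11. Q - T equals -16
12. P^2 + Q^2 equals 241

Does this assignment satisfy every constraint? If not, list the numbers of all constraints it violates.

All constraints are satisfied.

1. P = -4, and -4 ≠ -1  ✓
2. U = 7, and 7 ≠ 10  ✓
3. 4R + 5U = 4(11) + 5(7) = 79  ✓
4. 7 / 7 = 1, so 7 divides 7  ✓
5. U + S = 7 + (-7) = 0  ✓
6. U = 7, Q = -15; distinct  ✓
7. 11 mod 7 = 4  ✓
8. 4Q - 3P = 4(-15) - 3(-4) = -48  ✓
9. R = 11, S = -7; distinct  ✓
10. S = -7 = -7 (first disjunct)  ✓
11. Q - T = -15 - 1 = -16  ✓
12. P^2 + Q^2 = (-4)^2 + (-15)^2 = 16 + 225 = 241  ✓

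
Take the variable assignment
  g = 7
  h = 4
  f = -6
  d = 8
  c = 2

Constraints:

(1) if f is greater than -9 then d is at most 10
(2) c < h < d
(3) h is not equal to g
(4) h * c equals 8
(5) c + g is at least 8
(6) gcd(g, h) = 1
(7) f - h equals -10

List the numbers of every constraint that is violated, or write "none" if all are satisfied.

No violations.

(1) f = -6 > -9, so we need d ≤ 10; d = 8 ≤ 10  OK
(2) values 2 < 4 < 8  OK
(3) h = 4, g = 7; distinct  OK
(4) h * c = 4 * 2 = 8  OK
(5) c + g = 2 + 7 = 9; 9 ≥ 8  OK
(6) gcd(7, 4) = 1  OK
(7) f - h = -6 - 4 = -10  OK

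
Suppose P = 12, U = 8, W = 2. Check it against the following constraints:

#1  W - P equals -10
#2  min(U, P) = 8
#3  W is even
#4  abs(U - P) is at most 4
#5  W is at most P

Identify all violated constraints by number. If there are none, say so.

#1 W - P = 2 - 12 = -10  true
#2 min(8, 12) = 8  true
#3 W = 2 is even  true
#4 abs(8 - 12) = 4; 4 ≤ 4  true
#5 W = 2, P = 12; 2 ≤ 12  true

The assignment satisfies every constraint.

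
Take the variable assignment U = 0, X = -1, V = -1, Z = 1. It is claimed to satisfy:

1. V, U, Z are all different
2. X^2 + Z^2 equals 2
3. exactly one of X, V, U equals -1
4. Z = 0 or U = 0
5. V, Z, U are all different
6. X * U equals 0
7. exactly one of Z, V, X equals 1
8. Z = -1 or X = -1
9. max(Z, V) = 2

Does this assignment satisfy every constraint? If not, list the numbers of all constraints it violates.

1. values -1, 0, 1 are pairwise distinct  yes
2. X^2 + Z^2 = (-1)^2 + 1^2 = 1 + 1 = 2  yes
3. X=-1, V=-1, U=0; 2 of them equal -1, not exactly one  no
4. Z = 1 ≠ 0, but U = 0 = 0 (second disjunct)  yes
5. values -1, 1, 0 are pairwise distinct  yes
6. X * U = -1 * 0 = 0  yes
7. Z=1, V=-1, X=-1; 1 of them equals 1  yes
8. Z = 1 ≠ -1, but X = -1 = -1 (second disjunct)  yes
9. max(1, -1) = 1, not 2  no

The assignment fails constraints 3 and 9.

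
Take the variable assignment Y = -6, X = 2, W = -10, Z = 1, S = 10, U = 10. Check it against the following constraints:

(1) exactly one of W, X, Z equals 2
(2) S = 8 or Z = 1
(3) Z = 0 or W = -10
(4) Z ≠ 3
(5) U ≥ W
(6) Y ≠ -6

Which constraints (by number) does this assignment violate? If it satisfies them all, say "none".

No — constraint 6 is not satisfied.

(1) W=-10, X=2, Z=1; 1 of them equals 2 — satisfied.
(2) S = 10 ≠ 8, but Z = 1 = 1 (second disjunct) — satisfied.
(3) Z = 1 ≠ 0, but W = -10 = -10 (second disjunct) — satisfied.
(4) Z = 1, and 1 ≠ 3 — satisfied.
(5) U = 10, W = -10; 10 ≥ -10 — satisfied.
(6) Y = -6, but -6 is required to differ — violated.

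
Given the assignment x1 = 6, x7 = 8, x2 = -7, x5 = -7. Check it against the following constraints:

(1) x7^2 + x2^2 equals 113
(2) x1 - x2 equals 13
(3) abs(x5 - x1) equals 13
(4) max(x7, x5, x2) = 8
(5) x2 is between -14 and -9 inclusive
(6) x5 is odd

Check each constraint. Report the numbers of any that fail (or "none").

(1) x7^2 + x2^2 = 8^2 + (-7)^2 = 64 + 49 = 113 — holds.
(2) x1 - x2 = 6 - (-7) = 13 — holds.
(3) abs(-7 - 6) = 13 — holds.
(4) max(8, -7, -7) = 8 — holds.
(5) x2 = -7 is outside [-14, -9] — fails.
(6) x5 = -7 is odd — holds.

Constraint 5 does not hold.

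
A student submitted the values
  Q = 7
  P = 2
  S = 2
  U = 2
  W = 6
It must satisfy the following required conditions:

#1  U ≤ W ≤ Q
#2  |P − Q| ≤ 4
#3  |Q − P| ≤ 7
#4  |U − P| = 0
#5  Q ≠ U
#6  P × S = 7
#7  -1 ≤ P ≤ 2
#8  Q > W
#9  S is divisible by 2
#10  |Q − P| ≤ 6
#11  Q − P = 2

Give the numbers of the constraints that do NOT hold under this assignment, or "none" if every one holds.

No — constraints 2, 6, and 11 are not satisfied.

#1 values 2 ≤ 6 ≤ 7 — holds.
#2 |2 − 7| = 5; 5 > 4, exceeds bound 4 — does not hold.
#3 |7 − 2| = 5; 5 ≤ 7 — holds.
#4 |2 − 2| = 0 — holds.
#5 Q = 7, U = 2; distinct — holds.
#6 P × S = 2 × 2 = 4, not 7 — does not hold.
#7 P = 2 lies in [-1, 2] — holds.
#8 Q = 7, W = 6; 7 > 6 — holds.
#9 2 / 2 = 1, so 2 divides 2 — holds.
#10 |7 − 2| = 5; 5 ≤ 6 — holds.
#11 Q − P = 7 − 2 = 5, not 2 — does not hold.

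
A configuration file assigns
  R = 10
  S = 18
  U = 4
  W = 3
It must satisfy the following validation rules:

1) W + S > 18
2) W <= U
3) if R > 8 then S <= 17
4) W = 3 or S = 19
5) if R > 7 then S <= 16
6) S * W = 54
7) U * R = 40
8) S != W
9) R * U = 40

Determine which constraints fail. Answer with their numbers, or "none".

Violated: 3, 5.

1) W + S = 3 + 18 = 21; 21 > 18 — holds.
2) W = 3, U = 4; 3 ≤ 4 — holds.
3) R = 10 > 8, so we need S ≤ 17; but S = 18 > 17 — fails.
4) W = 3 = 3 (first disjunct) — holds.
5) R = 10 > 7, so we need S ≤ 16; but S = 18 > 16 — fails.
6) S * W = 18 * 3 = 54 — holds.
7) U * R = 4 * 10 = 40 — holds.
8) S = 18, W = 3; distinct — holds.
9) R * U = 10 * 4 = 40 — holds.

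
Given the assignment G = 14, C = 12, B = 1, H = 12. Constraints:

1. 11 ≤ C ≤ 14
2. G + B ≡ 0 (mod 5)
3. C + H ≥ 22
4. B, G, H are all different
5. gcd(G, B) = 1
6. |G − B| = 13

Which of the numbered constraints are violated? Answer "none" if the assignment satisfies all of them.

The assignment satisfies every constraint.

1. C = 12 lies in [11, 14] — holds.
2. G + B = 15; 15 mod 5 = 0 — holds.
3. C + H = 12 + 12 = 24; 24 ≥ 22 — holds.
4. values 1, 14, 12 are pairwise distinct — holds.
5. gcd(14, 1) = 1 — holds.
6. |14 − 1| = 13 — holds.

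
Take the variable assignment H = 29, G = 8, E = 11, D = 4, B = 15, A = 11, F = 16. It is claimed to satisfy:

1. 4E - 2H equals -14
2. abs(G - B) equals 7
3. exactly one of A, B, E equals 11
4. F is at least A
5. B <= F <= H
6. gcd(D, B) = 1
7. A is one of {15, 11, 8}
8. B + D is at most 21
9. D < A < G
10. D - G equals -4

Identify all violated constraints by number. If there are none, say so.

1. 4E - 2H = 4(11) - 2(29) = -14 — satisfied.
2. abs(8 - 15) = 7 — satisfied.
3. A=11, B=15, E=11; 2 of them equal 11, not exactly one — violated.
4. F = 16, A = 11; 16 ≥ 11 — satisfied.
5. values 15 <= 16 <= 29 — satisfied.
6. gcd(4, 15) = 1 — satisfied.
7. A = 11 is in {15, 11, 8} — satisfied.
8. B + D = 15 + 4 = 19; 19 ≤ 21 — satisfied.
9. values 4, 11, 8; A = 11 is not < G = 8 — violated.
10. D - G = 4 - 8 = -4 — satisfied.

Constraints 3 and 9 do not hold.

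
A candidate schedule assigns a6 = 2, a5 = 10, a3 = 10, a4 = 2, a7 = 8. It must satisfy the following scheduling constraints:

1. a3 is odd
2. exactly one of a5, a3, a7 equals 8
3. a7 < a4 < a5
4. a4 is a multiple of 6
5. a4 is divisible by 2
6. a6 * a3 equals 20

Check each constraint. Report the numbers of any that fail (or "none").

1. a3 = 10 is even  no
2. a5=10, a3=10, a7=8; 1 of them equals 8  yes
3. values 8, 2, 10; a7 = 8 is not < a4 = 2  no
4. 2 = 6*0 + 2, so 6 does not divide 2  no
5. 2 / 2 = 1, so 2 divides 2  yes
6. a6 * a3 = 2 * 10 = 20  yes

Constraints 1, 3, and 4 do not hold.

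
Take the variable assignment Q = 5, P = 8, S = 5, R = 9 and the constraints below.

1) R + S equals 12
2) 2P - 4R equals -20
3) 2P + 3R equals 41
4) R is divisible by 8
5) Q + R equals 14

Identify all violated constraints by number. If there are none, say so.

1) R + S = 9 + 5 = 14, not 12 — violated.
2) 2P - 4R = 2(8) - 4(9) = -20 — OK.
3) 2P + 3R = 2(8) + 3(9) = 43, not 41 — violated.
4) 9 = 8*1 + 1, so 8 does not divide 9 — violated.
5) Q + R = 5 + 9 = 14 — OK.

Violated: 1, 3, 4.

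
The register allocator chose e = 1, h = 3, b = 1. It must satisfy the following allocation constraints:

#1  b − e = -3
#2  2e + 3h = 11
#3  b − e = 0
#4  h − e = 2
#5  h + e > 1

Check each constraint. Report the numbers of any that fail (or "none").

#1 b − e = 1 − 1 = 0, not -3 — does not hold.
#2 2e + 3h = 2(1) + 3(3) = 11 — holds.
#3 b − e = 1 − 1 = 0 — holds.
#4 h − e = 3 − 1 = 2 — holds.
#5 h + e = 3 + 1 = 4; 4 > 1 — holds.

Violated: 1.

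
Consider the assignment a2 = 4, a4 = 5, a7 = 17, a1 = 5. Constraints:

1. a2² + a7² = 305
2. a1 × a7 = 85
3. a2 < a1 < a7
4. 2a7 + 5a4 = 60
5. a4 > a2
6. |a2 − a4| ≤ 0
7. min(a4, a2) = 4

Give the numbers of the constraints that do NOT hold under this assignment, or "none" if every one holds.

Violated: 4 and 6.

1. a2² + a7² = 4² + 17² = 16 + 289 = 305 — holds.
2. a1 × a7 = 5 × 17 = 85 — holds.
3. values 4 < 5 < 17 — holds.
4. 2a7 + 5a4 = 2(17) + 5(5) = 59, not 60 — does not hold.
5. a4 = 5, a2 = 4; 5 > 4 — holds.
6. |4 − 5| = 1; 1 > 0, exceeds bound 0 — does not hold.
7. min(5, 4) = 4 — holds.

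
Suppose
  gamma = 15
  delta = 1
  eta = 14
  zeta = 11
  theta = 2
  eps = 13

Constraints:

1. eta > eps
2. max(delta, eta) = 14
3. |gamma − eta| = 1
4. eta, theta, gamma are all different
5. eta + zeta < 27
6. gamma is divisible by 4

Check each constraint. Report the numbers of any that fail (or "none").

No — constraint 6 is not satisfied.

1. eta = 14, eps = 13; 14 > 13 — holds.
2. max(1, 14) = 14 — holds.
3. |15 − 14| = 1 — holds.
4. values 14, 2, 15 are pairwise distinct — holds.
5. eta + zeta = 14 + 11 = 25; 25 < 27 — holds.
6. 15 = 4×3 + 3, so 4 does not divide 15 — fails.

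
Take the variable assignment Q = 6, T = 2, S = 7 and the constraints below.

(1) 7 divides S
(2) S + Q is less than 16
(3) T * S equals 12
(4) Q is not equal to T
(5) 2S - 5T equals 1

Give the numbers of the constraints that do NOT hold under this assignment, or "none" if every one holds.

Constraints 3, 5 are violated.

(1) 7 / 7 = 1, so 7 divides 7 — satisfied.
(2) S + Q = 7 + 6 = 13; 13 < 16 — satisfied.
(3) T * S = 2 * 7 = 14, not 12 — violated.
(4) Q = 6, T = 2; distinct — satisfied.
(5) 2S - 5T = 2(7) - 5(2) = 4, not 1 — violated.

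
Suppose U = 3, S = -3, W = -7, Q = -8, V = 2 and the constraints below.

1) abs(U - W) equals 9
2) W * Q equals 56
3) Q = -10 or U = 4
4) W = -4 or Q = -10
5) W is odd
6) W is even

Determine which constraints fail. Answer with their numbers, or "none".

The assignment fails constraints 1, 3, 4, and 6.

1) abs(3 - (-7)) = 10, not 9 — fails.
2) W * Q = -7 * (-8) = 56 — holds.
3) Q = -8 ≠ -10 and U = 3 ≠ 4; both disjuncts false — fails.
4) W = -7 ≠ -4 and Q = -8 ≠ -10; both disjuncts false — fails.
5) W = -7 is odd — holds.
6) W = -7 is odd — fails.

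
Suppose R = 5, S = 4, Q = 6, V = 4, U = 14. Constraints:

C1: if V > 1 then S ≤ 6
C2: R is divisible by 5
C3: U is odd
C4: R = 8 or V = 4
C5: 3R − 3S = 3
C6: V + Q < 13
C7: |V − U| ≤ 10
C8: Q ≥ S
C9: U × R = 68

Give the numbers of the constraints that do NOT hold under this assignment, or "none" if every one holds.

C1: V = 4 > 1, so we need S ≤ 6; S = 4 ≤ 6  ✔
C2: 5 / 5 = 1, so 5 divides 5  ✔
C3: U = 14 is even  ✘
C4: R = 5 ≠ 8, but V = 4 = 4 (second disjunct)  ✔
C5: 3R − 3S = 3(5) − 3(4) = 3  ✔
C6: V + Q = 4 + 6 = 10; 10 < 13  ✔
C7: |4 − 14| = 10; 10 ≤ 10  ✔
C8: Q = 6, S = 4; 6 ≥ 4  ✔
C9: U × R = 14 × 5 = 70, not 68  ✘

No — constraints 3 and 9 are not satisfied.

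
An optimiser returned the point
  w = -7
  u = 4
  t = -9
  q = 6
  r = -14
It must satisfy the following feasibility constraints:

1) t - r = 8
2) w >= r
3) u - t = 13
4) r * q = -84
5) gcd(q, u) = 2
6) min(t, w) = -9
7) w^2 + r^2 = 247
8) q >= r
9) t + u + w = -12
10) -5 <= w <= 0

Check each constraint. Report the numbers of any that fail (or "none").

Constraints 1, 7, 10 do not hold.

1) t - r = -9 - (-14) = 5, not 8 — violated.
2) w = -7, r = -14; -7 ≥ -14 — satisfied.
3) u - t = 4 - (-9) = 13 — satisfied.
4) r * q = -14 * 6 = -84 — satisfied.
5) gcd(6, 4) = 2 — satisfied.
6) min(-9, -7) = -9 — satisfied.
7) w^2 + r^2 = (-7)^2 + (-14)^2 = 49 + 196 = 245, not 247 — violated.
8) q = 6, r = -14; 6 ≥ -14 — satisfied.
9) t + u + w = -9 + 4 + (-7) = -12 — satisfied.
10) w = -7 is outside [-5, 0] — violated.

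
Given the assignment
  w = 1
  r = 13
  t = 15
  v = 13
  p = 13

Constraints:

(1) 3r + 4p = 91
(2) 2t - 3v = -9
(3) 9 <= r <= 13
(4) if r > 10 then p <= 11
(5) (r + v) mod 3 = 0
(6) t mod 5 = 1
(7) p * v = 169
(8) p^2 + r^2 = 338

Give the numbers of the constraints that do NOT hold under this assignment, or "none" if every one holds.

Constraints 4, 5, and 6 do not hold.

(1) 3r + 4p = 3(13) + 4(13) = 91  ✔
(2) 2t - 3v = 2(15) - 3(13) = -9  ✔
(3) r = 13 lies in [9, 13]  ✔
(4) r = 13 > 10, so we need p ≤ 11; but p = 13 > 11  ✘
(5) r + v = 26; 26 mod 3 = 2, not 0  ✘
(6) 15 mod 5 = 0, not 1  ✘
(7) p * v = 13 * 13 = 169  ✔
(8) p^2 + r^2 = 13^2 + 13^2 = 169 + 169 = 338  ✔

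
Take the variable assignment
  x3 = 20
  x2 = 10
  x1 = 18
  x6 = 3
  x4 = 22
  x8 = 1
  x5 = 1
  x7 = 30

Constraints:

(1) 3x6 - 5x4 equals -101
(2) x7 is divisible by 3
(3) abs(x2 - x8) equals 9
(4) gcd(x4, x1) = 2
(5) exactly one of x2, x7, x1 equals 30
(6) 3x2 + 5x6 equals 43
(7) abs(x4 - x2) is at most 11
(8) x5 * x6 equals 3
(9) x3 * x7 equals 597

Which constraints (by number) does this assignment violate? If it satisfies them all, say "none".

(1) 3x6 - 5x4 = 3(3) - 5(22) = -101  yes
(2) 30 / 3 = 10, so 3 divides 30  yes
(3) abs(10 - 1) = 9  yes
(4) gcd(22, 18) = 2  yes
(5) x2=10, x7=30, x1=18; 1 of them equals 30  yes
(6) 3x2 + 5x6 = 3(10) + 5(3) = 45, not 43  no
(7) abs(22 - 10) = 12; 12 > 11, exceeds bound 11  no
(8) x5 * x6 = 1 * 3 = 3  yes
(9) x3 * x7 = 20 * 30 = 600, not 597  no

Constraints 6, 7, 9 do not hold.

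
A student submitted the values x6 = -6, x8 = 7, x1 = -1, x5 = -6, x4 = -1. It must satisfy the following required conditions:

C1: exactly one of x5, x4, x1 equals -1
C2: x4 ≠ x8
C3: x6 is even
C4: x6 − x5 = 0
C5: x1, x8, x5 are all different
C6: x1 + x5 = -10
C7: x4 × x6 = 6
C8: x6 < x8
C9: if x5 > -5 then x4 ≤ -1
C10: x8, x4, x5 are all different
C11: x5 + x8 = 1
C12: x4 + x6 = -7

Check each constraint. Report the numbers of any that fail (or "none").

Violated: 1 and 6.

C1: x5=-6, x4=-1, x1=-1; 2 of them equal -1, not exactly one — fails.
C2: x4 = -1, x8 = 7; distinct — holds.
C3: x6 = -6 is even — holds.
C4: x6 − x5 = -6 − (-6) = 0 — holds.
C5: values -1, 7, -6 are pairwise distinct — holds.
C6: x1 + x5 = -1 + (-6) = -7, not -10 — fails.
C7: x4 × x6 = -1 × (-6) = 6 — holds.
C8: x6 = -6, x8 = 7; -6 < 7 — holds.
C9: x5 = -6, not > -5; antecedent false, conditional vacuously true — holds.
C10: values 7, -1, -6 are pairwise distinct — holds.
C11: x5 + x8 = -6 + 7 = 1 — holds.
C12: x4 + x6 = -1 + (-6) = -7 — holds.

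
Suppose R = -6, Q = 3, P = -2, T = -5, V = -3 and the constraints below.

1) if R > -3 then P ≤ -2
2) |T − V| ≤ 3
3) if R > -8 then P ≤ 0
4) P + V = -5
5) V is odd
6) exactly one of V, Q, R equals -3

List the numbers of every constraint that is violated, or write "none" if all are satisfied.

No violations.

1) R = -6, not > -3; antecedent false, conditional vacuously true — satisfied.
2) |-5 − (-3)| = 2; 2 ≤ 3 — satisfied.
3) R = -6 > -8, so we need P ≤ 0; P = -2 ≤ 0 — satisfied.
4) P + V = -2 + (-3) = -5 — satisfied.
5) V = -3 is odd — satisfied.
6) V=-3, Q=3, R=-6; 1 of them equals -3 — satisfied.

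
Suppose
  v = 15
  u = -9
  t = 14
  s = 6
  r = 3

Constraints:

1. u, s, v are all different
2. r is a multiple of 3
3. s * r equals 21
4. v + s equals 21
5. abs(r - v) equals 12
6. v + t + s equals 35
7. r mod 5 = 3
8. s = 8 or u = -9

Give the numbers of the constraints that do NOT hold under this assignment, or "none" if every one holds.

No — constraint 3 is not satisfied.

1. values -9, 6, 15 are pairwise distinct — holds.
2. 3 / 3 = 1, so 3 divides 3 — holds.
3. s * r = 6 * 3 = 18, not 21 — does not hold.
4. v + s = 15 + 6 = 21 — holds.
5. abs(3 - 15) = 12 — holds.
6. v + t + s = 15 + 14 + 6 = 35 — holds.
7. 3 mod 5 = 3 — holds.
8. s = 6 ≠ 8, but u = -9 = -9 (second disjunct) — holds.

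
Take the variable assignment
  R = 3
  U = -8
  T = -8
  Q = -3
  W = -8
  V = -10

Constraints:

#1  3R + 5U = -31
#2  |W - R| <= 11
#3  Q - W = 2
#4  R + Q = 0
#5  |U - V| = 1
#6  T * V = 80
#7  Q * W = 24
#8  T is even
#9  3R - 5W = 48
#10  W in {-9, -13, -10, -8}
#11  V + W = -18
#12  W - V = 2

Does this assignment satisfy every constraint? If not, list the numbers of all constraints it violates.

Violated: 3, 5, and 9.

#1 3R + 5U = 3(3) + 5(-8) = -31 — satisfied.
#2 |-8 - 3| = 11; 11 ≤ 11 — satisfied.
#3 Q - W = -3 - (-8) = 5, not 2 — violated.
#4 R + Q = 3 + (-3) = 0 — satisfied.
#5 |-8 - (-10)| = 2, not 1 — violated.
#6 T * V = -8 * (-10) = 80 — satisfied.
#7 Q * W = -3 * (-8) = 24 — satisfied.
#8 T = -8 is even — satisfied.
#9 3R - 5W = 3(3) - 5(-8) = 49, not 48 — violated.
#10 W = -8 is in {-9, -13, -10, -8} — satisfied.
#11 V + W = -10 + (-8) = -18 — satisfied.
#12 W - V = -8 - (-10) = 2 — satisfied.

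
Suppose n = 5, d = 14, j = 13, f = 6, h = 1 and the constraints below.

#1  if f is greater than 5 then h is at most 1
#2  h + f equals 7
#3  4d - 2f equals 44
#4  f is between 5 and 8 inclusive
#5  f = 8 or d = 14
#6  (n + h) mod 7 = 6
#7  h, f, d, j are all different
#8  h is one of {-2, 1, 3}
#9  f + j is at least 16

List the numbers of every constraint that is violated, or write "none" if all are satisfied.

#1 f = 6 > 5, so we need h ≤ 1; h = 1 ≤ 1 — satisfied.
#2 h + f = 1 + 6 = 7 — satisfied.
#3 4d - 2f = 4(14) - 2(6) = 44 — satisfied.
#4 f = 6 lies in [5, 8] — satisfied.
#5 f = 6 ≠ 8, but d = 14 = 14 (second disjunct) — satisfied.
#6 n + h = 6; 6 mod 7 = 6 — satisfied.
#7 values 1, 6, 14, 13 are pairwise distinct — satisfied.
#8 h = 1 is in {-2, 1, 3} — satisfied.
#9 f + j = 6 + 13 = 19; 19 ≥ 16 — satisfied.

All constraints are satisfied.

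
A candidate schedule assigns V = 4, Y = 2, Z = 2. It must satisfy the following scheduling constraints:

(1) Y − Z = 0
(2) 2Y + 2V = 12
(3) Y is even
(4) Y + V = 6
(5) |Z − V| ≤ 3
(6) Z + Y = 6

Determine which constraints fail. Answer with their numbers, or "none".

(1) Y − Z = 2 − 2 = 0  yes
(2) 2Y + 2V = 2(2) + 2(4) = 12  yes
(3) Y = 2 is even  yes
(4) Y + V = 2 + 4 = 6  yes
(5) |2 − 4| = 2; 2 ≤ 3  yes
(6) Z + Y = 2 + 2 = 4, not 6  no

No — constraint 6 is not satisfied.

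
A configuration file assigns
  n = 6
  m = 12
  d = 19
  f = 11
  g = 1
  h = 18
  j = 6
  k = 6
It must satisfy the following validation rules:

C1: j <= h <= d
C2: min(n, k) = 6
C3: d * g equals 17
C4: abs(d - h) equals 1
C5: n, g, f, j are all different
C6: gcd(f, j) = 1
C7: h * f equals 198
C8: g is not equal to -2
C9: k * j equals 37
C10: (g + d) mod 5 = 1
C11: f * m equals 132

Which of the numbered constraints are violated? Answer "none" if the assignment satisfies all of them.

The assignment fails constraints 3, 5, 9, and 10.

C1: values 6 <= 18 <= 19 — OK.
C2: min(6, 6) = 6 — OK.
C3: d * g = 19 * 1 = 19, not 17 — violated.
C4: abs(19 - 18) = 1 — OK.
C5: n = j = 6, not all different — violated.
C6: gcd(11, 6) = 1 — OK.
C7: h * f = 18 * 11 = 198 — OK.
C8: g = 1, and 1 ≠ -2 — OK.
C9: k * j = 6 * 6 = 36, not 37 — violated.
C10: g + d = 20; 20 mod 5 = 0, not 1 — violated.
C11: f * m = 11 * 12 = 132 — OK.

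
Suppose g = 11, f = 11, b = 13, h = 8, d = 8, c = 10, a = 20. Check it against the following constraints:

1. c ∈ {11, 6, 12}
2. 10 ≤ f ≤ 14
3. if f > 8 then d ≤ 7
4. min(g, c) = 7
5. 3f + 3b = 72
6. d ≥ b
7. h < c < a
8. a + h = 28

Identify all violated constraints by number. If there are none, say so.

1. c = 10 is not in {11, 6, 12}  false
2. f = 11 lies in [10, 14]  true
3. f = 11 > 8, so we need d ≤ 7; but d = 8 > 7  false
4. min(11, 10) = 10, not 7  false
5. 3f + 3b = 3(11) + 3(13) = 72  true
6. d = 8, b = 13; 8 < 13 (want ≥)  false
7. values 8 < 10 < 20  true
8. a + h = 20 + 8 = 28  true

Constraints 1, 3, 4, and 6 do not hold.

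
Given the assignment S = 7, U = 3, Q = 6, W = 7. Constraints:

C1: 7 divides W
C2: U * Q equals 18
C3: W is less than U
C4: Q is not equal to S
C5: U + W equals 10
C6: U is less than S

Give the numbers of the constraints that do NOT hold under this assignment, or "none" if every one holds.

C1: 7 / 7 = 1, so 7 divides 7  ✔
C2: U * Q = 3 * 6 = 18  ✔
C3: W = 7, U = 3; 7 ≥ 3 (want <)  ✘
C4: Q = 6, S = 7; distinct  ✔
C5: U + W = 3 + 7 = 10  ✔
C6: U = 3, S = 7; 3 < 7  ✔

The assignment fails constraint 3.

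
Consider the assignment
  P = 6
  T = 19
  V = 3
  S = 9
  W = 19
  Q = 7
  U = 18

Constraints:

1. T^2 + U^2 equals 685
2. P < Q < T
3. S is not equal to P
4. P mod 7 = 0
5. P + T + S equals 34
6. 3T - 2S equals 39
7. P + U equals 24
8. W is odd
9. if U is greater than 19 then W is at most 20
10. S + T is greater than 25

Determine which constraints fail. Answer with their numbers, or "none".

1. T^2 + U^2 = 19^2 + 18^2 = 361 + 324 = 685  yes
2. values 6 < 7 < 19  yes
3. S = 9, P = 6; distinct  yes
4. 6 mod 7 = 6, not 0  no
5. P + T + S = 6 + 19 + 9 = 34  yes
6. 3T - 2S = 3(19) - 2(9) = 39  yes
7. P + U = 6 + 18 = 24  yes
8. W = 19 is odd  yes
9. U = 18, not > 19; antecedent false, conditional vacuously true  yes
10. S + T = 9 + 19 = 28; 28 > 25  yes

Constraint 4 does not hold.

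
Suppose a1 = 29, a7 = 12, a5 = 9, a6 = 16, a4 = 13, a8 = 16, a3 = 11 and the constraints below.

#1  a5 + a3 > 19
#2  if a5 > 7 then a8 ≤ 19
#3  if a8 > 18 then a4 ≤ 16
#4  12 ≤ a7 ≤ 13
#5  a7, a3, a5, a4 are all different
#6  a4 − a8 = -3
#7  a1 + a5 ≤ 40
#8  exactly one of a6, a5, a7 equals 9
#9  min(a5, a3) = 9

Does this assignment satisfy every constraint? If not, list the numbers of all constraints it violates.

#1 a5 + a3 = 9 + 11 = 20; 20 > 19  OK
#2 a5 = 9 > 7, so we need a8 ≤ 19; a8 = 16 ≤ 19  OK
#3 a8 = 16, not > 18; antecedent false, conditional vacuously true  OK
#4 a7 = 12 lies in [12, 13]  OK
#5 values 12, 11, 9, 13 are pairwise distinct  OK
#6 a4 − a8 = 13 − 16 = -3  OK
#7 a1 + a5 = 29 + 9 = 38; 38 ≤ 40  OK
#8 a6=16, a5=9, a7=12; 1 of them equals 9  OK
#9 min(9, 11) = 9  OK

All constraints are satisfied.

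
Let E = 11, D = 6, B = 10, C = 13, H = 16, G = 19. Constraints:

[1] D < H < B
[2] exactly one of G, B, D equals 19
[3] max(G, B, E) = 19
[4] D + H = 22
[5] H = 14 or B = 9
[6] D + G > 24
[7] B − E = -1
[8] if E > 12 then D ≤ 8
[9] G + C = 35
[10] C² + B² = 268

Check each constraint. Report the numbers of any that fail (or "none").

Constraints 1, 5, 9, and 10 do not hold.

[1] values 6, 16, 10; H = 16 is not < B = 10  ✘
[2] G=19, B=10, D=6; 1 of them equals 19  ✔
[3] max(19, 10, 11) = 19  ✔
[4] D + H = 6 + 16 = 22  ✔
[5] H = 16 ≠ 14 and B = 10 ≠ 9; both disjuncts false  ✘
[6] D + G = 6 + 19 = 25; 25 > 24  ✔
[7] B − E = 10 − 11 = -1  ✔
[8] E = 11, not > 12; antecedent false, conditional vacuously true  ✔
[9] G + C = 19 + 13 = 32, not 35  ✘
[10] C² + B² = 13² + 10² = 169 + 100 = 269, not 268  ✘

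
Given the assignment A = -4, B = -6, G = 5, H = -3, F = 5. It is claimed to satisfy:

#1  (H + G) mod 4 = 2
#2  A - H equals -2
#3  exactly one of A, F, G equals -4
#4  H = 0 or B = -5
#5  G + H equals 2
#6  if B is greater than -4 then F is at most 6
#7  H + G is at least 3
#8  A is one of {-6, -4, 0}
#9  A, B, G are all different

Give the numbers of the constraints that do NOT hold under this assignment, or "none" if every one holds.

#1 H + G = 2; 2 mod 4 = 2  ✓
#2 A - H = -4 - (-3) = -1, not -2  ✗
#3 A=-4, F=5, G=5; 1 of them equals -4  ✓
#4 H = -3 ≠ 0 and B = -6 ≠ -5; both disjuncts false  ✗
#5 G + H = 5 + (-3) = 2  ✓
#6 B = -6, not > -4; antecedent false, conditional vacuously true  ✓
#7 H + G = -3 + 5 = 2; 2 < 3, bound 3 not met  ✗
#8 A = -4 is in {-6, -4, 0}  ✓
#9 values -4, -6, 5 are pairwise distinct  ✓

Violated: 2, 4, and 7.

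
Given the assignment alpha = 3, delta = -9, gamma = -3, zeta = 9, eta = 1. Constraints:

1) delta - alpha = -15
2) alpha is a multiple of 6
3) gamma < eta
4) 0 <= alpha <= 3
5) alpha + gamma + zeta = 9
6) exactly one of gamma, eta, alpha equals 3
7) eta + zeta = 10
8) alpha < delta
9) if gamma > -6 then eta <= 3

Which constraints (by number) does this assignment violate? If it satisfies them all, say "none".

Constraints 1, 2, 8 do not hold.

1) delta - alpha = -9 - 3 = -12, not -15 — fails.
2) 3 = 6*0 + 3, so 6 does not divide 3 — fails.
3) gamma = -3, eta = 1; -3 < 1 — holds.
4) alpha = 3 lies in [0, 3] — holds.
5) alpha + gamma + zeta = 3 + (-3) + 9 = 9 — holds.
6) gamma=-3, eta=1, alpha=3; 1 of them equals 3 — holds.
7) eta + zeta = 1 + 9 = 10 — holds.
8) alpha = 3, delta = -9; 3 ≥ -9 (want <) — fails.
9) gamma = -3 > -6, so we need eta ≤ 3; eta = 1 ≤ 3 — holds.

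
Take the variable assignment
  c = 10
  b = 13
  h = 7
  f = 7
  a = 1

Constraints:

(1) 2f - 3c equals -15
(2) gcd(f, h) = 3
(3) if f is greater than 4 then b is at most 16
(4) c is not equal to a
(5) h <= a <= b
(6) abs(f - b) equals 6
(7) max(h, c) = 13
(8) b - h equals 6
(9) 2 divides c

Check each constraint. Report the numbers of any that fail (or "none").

(1) 2f - 3c = 2(7) - 3(10) = -16, not -15  ✗
(2) gcd(7, 7) = 7, not 3  ✗
(3) f = 7 > 4, so we need b ≤ 16; b = 13 ≤ 16  ✓
(4) c = 10, a = 1; distinct  ✓
(5) values 7, 1, 13; h = 7 is not <= a = 1  ✗
(6) abs(7 - 13) = 6  ✓
(7) max(7, 10) = 10, not 13  ✗
(8) b - h = 13 - 7 = 6  ✓
(9) 10 / 2 = 5, so 2 divides 10  ✓

No — constraints 1, 2, 5, 7 are not satisfied.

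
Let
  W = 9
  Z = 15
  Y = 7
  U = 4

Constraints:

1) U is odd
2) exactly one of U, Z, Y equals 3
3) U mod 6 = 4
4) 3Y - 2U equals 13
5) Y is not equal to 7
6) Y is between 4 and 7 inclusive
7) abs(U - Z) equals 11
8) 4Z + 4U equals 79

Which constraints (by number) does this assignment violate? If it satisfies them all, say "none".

1) U = 4 is even  fails
2) U=4, Z=15, Y=7; 0 of them equal 3, not exactly one  fails
3) 4 mod 6 = 4  holds
4) 3Y - 2U = 3(7) - 2(4) = 13  holds
5) Y = 7, but 7 is required to differ  fails
6) Y = 7 lies in [4, 7]  holds
7) abs(4 - 15) = 11  holds
8) 4Z + 4U = 4(15) + 4(4) = 76, not 79  fails

Violated: 1, 2, 5, and 8.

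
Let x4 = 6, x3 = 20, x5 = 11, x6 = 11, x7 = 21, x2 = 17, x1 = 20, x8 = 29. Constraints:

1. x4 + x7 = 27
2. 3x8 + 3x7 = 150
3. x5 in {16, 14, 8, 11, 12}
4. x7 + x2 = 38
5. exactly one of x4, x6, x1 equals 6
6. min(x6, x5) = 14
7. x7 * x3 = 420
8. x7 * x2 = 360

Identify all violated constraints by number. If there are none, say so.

Constraints 6 and 8 are violated.

1. x4 + x7 = 6 + 21 = 27 — OK.
2. 3x8 + 3x7 = 3(29) + 3(21) = 150 — OK.
3. x5 = 11 is in {16, 14, 8, 11, 12} — OK.
4. x7 + x2 = 21 + 17 = 38 — OK.
5. x4=6, x6=11, x1=20; 1 of them equals 6 — OK.
6. min(11, 11) = 11, not 14 — violated.
7. x7 * x3 = 21 * 20 = 420 — OK.
8. x7 * x2 = 21 * 17 = 357, not 360 — violated.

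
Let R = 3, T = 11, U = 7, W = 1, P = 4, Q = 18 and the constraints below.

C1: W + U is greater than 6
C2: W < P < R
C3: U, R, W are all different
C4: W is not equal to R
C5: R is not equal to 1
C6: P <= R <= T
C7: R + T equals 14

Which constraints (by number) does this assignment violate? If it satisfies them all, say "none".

Constraints 2, 6 are violated.

C1: W + U = 1 + 7 = 8; 8 > 6  OK
C2: values 1, 4, 3; P = 4 is not < R = 3  FAIL
C3: values 7, 3, 1 are pairwise distinct  OK
C4: W = 1, R = 3; distinct  OK
C5: R = 3, and 3 ≠ 1  OK
C6: values 4, 3, 11; P = 4 is not <= R = 3  FAIL
C7: R + T = 3 + 11 = 14  OK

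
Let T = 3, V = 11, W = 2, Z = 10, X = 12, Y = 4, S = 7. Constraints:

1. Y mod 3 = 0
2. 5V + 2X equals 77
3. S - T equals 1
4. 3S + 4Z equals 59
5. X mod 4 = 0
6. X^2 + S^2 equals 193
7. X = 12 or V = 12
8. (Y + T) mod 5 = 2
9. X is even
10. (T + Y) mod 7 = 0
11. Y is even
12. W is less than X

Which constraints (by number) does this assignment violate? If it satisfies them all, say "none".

1. 4 mod 3 = 1, not 0  FAIL
2. 5V + 2X = 5(11) + 2(12) = 79, not 77  FAIL
3. S - T = 7 - 3 = 4, not 1  FAIL
4. 3S + 4Z = 3(7) + 4(10) = 61, not 59  FAIL
5. 12 mod 4 = 0  OK
6. X^2 + S^2 = 12^2 + 7^2 = 144 + 49 = 193  OK
7. X = 12 = 12 (first disjunct)  OK
8. Y + T = 7; 7 mod 5 = 2  OK
9. X = 12 is even  OK
10. T + Y = 7; 7 mod 7 = 0  OK
11. Y = 4 is even  OK
12. W = 2, X = 12; 2 < 12  OK

The assignment fails constraints 1, 2, 3, and 4.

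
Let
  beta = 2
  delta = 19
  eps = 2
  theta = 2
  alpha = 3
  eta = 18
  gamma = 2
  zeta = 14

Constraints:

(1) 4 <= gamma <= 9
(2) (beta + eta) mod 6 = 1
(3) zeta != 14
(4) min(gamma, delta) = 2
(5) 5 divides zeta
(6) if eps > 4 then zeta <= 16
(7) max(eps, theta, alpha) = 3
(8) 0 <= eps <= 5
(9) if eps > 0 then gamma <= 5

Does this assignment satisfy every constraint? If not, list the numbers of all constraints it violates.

The assignment fails constraints 1, 2, 3, and 5.

(1) gamma = 2 is outside [4, 9] — violated.
(2) beta + eta = 20; 20 mod 6 = 2, not 1 — violated.
(3) zeta = 14, but 14 is required to differ — violated.
(4) min(2, 19) = 2 — satisfied.
(5) 14 = 5*2 + 4, so 5 does not divide 14 — violated.
(6) eps = 2, not > 4; antecedent false, conditional vacuously true — satisfied.
(7) max(2, 2, 3) = 3 — satisfied.
(8) eps = 2 lies in [0, 5] — satisfied.
(9) eps = 2 > 0, so we need gamma ≤ 5; gamma = 2 ≤ 5 — satisfied.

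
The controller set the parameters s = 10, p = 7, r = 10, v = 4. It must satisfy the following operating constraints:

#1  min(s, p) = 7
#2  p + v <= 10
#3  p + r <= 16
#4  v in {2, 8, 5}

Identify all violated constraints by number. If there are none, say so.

Constraints 2, 3, 4 do not hold.

#1 min(10, 7) = 7 — holds.
#2 p + v = 7 + 4 = 11; 11 > 10, bound 10 not met — fails.
#3 p + r = 7 + 10 = 17; 17 > 16, bound 16 not met — fails.
#4 v = 4 is not in {2, 8, 5} — fails.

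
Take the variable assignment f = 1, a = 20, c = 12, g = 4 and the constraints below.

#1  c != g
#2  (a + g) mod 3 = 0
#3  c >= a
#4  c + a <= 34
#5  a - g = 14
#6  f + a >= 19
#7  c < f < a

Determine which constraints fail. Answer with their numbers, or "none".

#1 c = 12, g = 4; distinct  yes
#2 a + g = 24; 24 mod 3 = 0  yes
#3 c = 12, a = 20; 12 < 20 (want ≥)  no
#4 c + a = 12 + 20 = 32; 32 ≤ 34  yes
#5 a - g = 20 - 4 = 16, not 14  no
#6 f + a = 1 + 20 = 21; 21 ≥ 19  yes
#7 values 12, 1, 20; c = 12 is not < f = 1  no

Violated: 3, 5, 7.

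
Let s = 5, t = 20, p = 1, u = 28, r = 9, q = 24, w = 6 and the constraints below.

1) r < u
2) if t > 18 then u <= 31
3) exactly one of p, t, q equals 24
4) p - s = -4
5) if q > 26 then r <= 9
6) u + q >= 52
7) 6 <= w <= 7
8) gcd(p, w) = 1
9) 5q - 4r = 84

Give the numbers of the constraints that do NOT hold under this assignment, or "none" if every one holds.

None — every constraint holds.

1) r = 9, u = 28; 9 < 28 — holds.
2) t = 20 > 18, so we need u ≤ 31; u = 28 ≤ 31 — holds.
3) p=1, t=20, q=24; 1 of them equals 24 — holds.
4) p - s = 1 - 5 = -4 — holds.
5) q = 24, not > 26; antecedent false, conditional vacuously true — holds.
6) u + q = 28 + 24 = 52; 52 ≥ 52 — holds.
7) w = 6 lies in [6, 7] — holds.
8) gcd(1, 6) = 1 — holds.
9) 5q - 4r = 5(24) - 4(9) = 84 — holds.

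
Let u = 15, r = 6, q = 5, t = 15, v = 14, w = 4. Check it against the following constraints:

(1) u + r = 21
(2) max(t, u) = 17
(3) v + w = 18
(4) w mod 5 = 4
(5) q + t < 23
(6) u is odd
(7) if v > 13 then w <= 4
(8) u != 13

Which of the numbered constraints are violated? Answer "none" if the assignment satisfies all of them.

(1) u + r = 15 + 6 = 21 — OK.
(2) max(15, 15) = 15, not 17 — violated.
(3) v + w = 14 + 4 = 18 — OK.
(4) 4 mod 5 = 4 — OK.
(5) q + t = 5 + 15 = 20; 20 < 23 — OK.
(6) u = 15 is odd — OK.
(7) v = 14 > 13, so we need w ≤ 4; w = 4 ≤ 4 — OK.
(8) u = 15, and 15 ≠ 13 — OK.

The assignment fails constraint 2.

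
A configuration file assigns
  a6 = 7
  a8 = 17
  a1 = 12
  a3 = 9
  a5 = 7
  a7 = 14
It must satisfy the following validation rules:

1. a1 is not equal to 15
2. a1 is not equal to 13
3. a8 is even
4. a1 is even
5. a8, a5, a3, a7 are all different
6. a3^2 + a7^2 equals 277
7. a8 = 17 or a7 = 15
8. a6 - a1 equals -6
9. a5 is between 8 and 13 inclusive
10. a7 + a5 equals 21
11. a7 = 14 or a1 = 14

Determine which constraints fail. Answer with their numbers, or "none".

No — constraints 3, 8, and 9 are not satisfied.

1. a1 = 12, and 12 ≠ 15  true
2. a1 = 12, and 12 ≠ 13  true
3. a8 = 17 is odd  false
4. a1 = 12 is even  true
5. values 17, 7, 9, 14 are pairwise distinct  true
6. a3^2 + a7^2 = 9^2 + 14^2 = 81 + 196 = 277  true
7. a8 = 17 = 17 (first disjunct)  true
8. a6 - a1 = 7 - 12 = -5, not -6  false
9. a5 = 7 is outside [8, 13]  false
10. a7 + a5 = 14 + 7 = 21  true
11. a7 = 14 = 14 (first disjunct)  true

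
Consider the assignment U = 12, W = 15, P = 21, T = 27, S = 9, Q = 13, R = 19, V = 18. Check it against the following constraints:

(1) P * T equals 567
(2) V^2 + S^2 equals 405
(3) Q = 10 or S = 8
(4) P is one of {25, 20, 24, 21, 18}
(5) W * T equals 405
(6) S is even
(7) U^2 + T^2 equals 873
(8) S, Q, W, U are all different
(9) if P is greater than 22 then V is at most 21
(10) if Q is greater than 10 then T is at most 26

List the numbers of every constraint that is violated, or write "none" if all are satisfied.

No — constraints 3, 6, and 10 are not satisfied.

(1) P * T = 21 * 27 = 567  holds
(2) V^2 + S^2 = 18^2 + 9^2 = 324 + 81 = 405  holds
(3) Q = 13 ≠ 10 and S = 9 ≠ 8; both disjuncts false  fails
(4) P = 21 is in {25, 20, 24, 21, 18}  holds
(5) W * T = 15 * 27 = 405  holds
(6) S = 9 is odd  fails
(7) U^2 + T^2 = 12^2 + 27^2 = 144 + 729 = 873  holds
(8) values 9, 13, 15, 12 are pairwise distinct  holds
(9) P = 21, not > 22; antecedent false, conditional vacuously true  holds
(10) Q = 13 > 10, so we need T ≤ 26; but T = 27 > 26  fails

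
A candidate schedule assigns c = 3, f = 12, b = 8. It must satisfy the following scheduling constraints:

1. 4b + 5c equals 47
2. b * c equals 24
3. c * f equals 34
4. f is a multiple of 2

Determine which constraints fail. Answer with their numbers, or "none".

Constraint 3 is violated.

1. 4b + 5c = 4(8) + 5(3) = 47  holds
2. b * c = 8 * 3 = 24  holds
3. c * f = 3 * 12 = 36, not 34  fails
4. 12 / 2 = 6, so 2 divides 12  holds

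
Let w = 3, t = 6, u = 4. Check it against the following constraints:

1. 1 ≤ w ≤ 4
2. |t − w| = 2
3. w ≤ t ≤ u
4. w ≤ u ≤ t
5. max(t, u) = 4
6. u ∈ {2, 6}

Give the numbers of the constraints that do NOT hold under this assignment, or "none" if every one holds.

The assignment fails constraints 2, 3, 5, and 6.

1. w = 3 lies in [1, 4] — satisfied.
2. |6 − 3| = 3, not 2 — violated.
3. values 3, 6, 4; t = 6 is not ≤ u = 4 — violated.
4. values 3 ≤ 4 ≤ 6 — satisfied.
5. max(6, 4) = 6, not 4 — violated.
6. u = 4 is not in {2, 6} — violated.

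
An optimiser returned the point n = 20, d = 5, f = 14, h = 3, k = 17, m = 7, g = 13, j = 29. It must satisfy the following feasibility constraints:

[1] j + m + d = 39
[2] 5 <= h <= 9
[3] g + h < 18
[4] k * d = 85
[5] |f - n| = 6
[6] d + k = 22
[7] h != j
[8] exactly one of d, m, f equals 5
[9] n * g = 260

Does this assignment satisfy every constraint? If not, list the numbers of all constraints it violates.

[1] j + m + d = 29 + 7 + 5 = 41, not 39 — violated.
[2] h = 3 is outside [5, 9] — violated.
[3] g + h = 13 + 3 = 16; 16 < 18 — OK.
[4] k * d = 17 * 5 = 85 — OK.
[5] |14 - 20| = 6 — OK.
[6] d + k = 5 + 17 = 22 — OK.
[7] h = 3, j = 29; distinct — OK.
[8] d=5, m=7, f=14; 1 of them equals 5 — OK.
[9] n * g = 20 * 13 = 260 — OK.

No — constraints 1 and 2 are not satisfied.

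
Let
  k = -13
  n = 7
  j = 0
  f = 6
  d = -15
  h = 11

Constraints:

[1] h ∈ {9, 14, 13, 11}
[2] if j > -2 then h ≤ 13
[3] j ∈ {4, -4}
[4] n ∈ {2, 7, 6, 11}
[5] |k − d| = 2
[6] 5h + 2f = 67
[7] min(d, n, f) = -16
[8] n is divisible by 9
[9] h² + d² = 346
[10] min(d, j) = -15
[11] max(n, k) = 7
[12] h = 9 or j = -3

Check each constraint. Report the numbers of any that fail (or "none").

[1] h = 11 is in {9, 14, 13, 11} — satisfied.
[2] j = 0 > -2, so we need h ≤ 13; h = 11 ≤ 13 — satisfied.
[3] j = 0 is not in {4, -4} — violated.
[4] n = 7 is in {2, 7, 6, 11} — satisfied.
[5] |-13 − (-15)| = 2 — satisfied.
[6] 5h + 2f = 5(11) + 2(6) = 67 — satisfied.
[7] min(-15, 7, 6) = -15, not -16 — violated.
[8] 7 = 9×0 + 7, so 9 does not divide 7 — violated.
[9] h² + d² = 11² + (-15)² = 121 + 225 = 346 — satisfied.
[10] min(-15, 0) = -15 — satisfied.
[11] max(7, -13) = 7 — satisfied.
[12] h = 11 ≠ 9 and j = 0 ≠ -3; both disjuncts false — violated.

Constraints 3, 7, 8, and 12 are violated.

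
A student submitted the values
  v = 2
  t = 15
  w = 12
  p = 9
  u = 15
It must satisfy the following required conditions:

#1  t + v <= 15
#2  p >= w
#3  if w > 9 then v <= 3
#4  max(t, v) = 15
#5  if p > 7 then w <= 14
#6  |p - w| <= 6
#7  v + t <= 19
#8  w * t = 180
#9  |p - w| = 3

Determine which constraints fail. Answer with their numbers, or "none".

No — constraints 1, 2 are not satisfied.

#1 t + v = 15 + 2 = 17; 17 > 15, bound 15 not met  no
#2 p = 9, w = 12; 9 < 12 (want ≥)  no
#3 w = 12 > 9, so we need v ≤ 3; v = 2 ≤ 3  yes
#4 max(15, 2) = 15  yes
#5 p = 9 > 7, so we need w ≤ 14; w = 12 ≤ 14  yes
#6 |9 - 12| = 3; 3 ≤ 6  yes
#7 v + t = 2 + 15 = 17; 17 ≤ 19  yes
#8 w * t = 12 * 15 = 180  yes
#9 |9 - 12| = 3  yes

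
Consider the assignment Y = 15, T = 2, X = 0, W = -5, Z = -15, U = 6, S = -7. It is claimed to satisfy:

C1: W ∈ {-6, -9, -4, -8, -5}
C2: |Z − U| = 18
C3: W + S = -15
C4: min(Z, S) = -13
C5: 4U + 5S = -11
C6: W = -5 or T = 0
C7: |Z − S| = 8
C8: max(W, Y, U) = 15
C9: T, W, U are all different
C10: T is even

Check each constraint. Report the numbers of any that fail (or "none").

Violated: 2, 3, 4.

C1: W = -5 is in {-6, -9, -4, -8, -5}  yes
C2: |-15 − 6| = 21, not 18  no
C3: W + S = -5 + (-7) = -12, not -15  no
C4: min(-15, -7) = -15, not -13  no
C5: 4U + 5S = 4(6) + 5(-7) = -11  yes
C6: W = -5 = -5 (first disjunct)  yes
C7: |-15 − (-7)| = 8  yes
C8: max(-5, 15, 6) = 15  yes
C9: values 2, -5, 6 are pairwise distinct  yes
C10: T = 2 is even  yes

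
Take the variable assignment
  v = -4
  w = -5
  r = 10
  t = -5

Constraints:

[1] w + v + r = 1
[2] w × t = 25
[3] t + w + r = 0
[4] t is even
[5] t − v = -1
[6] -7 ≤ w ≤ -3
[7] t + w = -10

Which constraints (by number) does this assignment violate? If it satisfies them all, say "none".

No — constraint 4 is not satisfied.

[1] w + v + r = -5 + (-4) + 10 = 1  holds
[2] w × t = -5 × (-5) = 25  holds
[3] t + w + r = -5 + (-5) + 10 = 0  holds
[4] t = -5 is odd  fails
[5] t − v = -5 − (-4) = -1  holds
[6] w = -5 lies in [-7, -3]  holds
[7] t + w = -5 + (-5) = -10  holds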